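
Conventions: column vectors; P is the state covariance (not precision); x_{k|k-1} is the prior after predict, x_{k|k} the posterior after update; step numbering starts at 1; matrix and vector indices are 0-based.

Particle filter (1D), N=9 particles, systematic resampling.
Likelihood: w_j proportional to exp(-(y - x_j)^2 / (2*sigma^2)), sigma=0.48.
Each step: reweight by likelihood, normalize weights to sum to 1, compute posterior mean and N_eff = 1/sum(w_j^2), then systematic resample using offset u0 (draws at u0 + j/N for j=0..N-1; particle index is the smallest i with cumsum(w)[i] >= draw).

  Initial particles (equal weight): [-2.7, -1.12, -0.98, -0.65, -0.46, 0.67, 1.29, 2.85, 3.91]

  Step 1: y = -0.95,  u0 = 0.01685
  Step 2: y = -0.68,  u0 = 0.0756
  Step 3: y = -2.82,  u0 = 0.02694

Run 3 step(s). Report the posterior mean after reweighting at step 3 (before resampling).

post_mean = -1.0641

step 1: w=[0.0004, 0.2797, 0.2972, 0.2449, 0.1768, 0.0010, 0.0000, 0.0000, 0.0000]  mean=-0.8454  Neff=3.8792  idx=[1, 1, 1, 2, 2, 2, 3, 3, 4]
step 2: w=[0.0896, 0.0896, 0.0896, 0.1121, 0.1121, 0.1121, 0.1361, 0.1361, 0.1227]  mean=-0.8640  Neff=8.7806  idx=[0, 2, 3, 4, 5, 6, 7, 7, 8]
step 3: w=[0.3242, 0.3242, 0.1106, 0.1106, 0.1106, 0.0063, 0.0063, 0.0063, 0.0010]  mean=-1.0641  Neff=4.0476  idx=[0, 0, 0, 1, 1, 1, 2, 3, 4]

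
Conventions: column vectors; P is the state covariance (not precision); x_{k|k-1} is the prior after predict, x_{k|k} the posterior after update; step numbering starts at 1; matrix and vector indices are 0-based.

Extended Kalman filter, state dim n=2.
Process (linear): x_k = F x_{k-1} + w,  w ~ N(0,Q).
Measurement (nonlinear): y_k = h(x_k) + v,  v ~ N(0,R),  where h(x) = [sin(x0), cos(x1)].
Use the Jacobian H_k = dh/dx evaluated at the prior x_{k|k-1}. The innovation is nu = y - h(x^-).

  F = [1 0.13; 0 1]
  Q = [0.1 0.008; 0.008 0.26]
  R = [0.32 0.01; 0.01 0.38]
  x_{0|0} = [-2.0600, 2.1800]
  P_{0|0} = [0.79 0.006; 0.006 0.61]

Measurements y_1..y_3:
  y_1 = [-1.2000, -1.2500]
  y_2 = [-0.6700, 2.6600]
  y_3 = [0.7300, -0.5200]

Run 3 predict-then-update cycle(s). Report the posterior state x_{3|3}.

x_post = [-0.0179, 1.7375]

step 1: x^-=[-1.7766, 2.1800]  P^-=[0.9019 0.0933; 0.0933 0.8700]  H_jac=[-0.2044 0.0000; 0.0000 -0.8201]  S=[0.3577 0.0256; 0.0256 0.9651]  K=[-0.5106 -0.0657; -0.0003 -0.7393]  nu=[-0.2211, -0.6778]  x^+=[-1.6192, 2.6811]  P^+=[0.8027 0.0367; 0.0367 0.3425]
step 2: x^-=[-1.2706, 2.6811]  P^-=[0.9181 0.0892; 0.0892 0.6025]  H_jac=[0.2957 0.0000; 0.0000 -0.4444]  S=[0.4003 -0.0017; -0.0017 0.4990]  K=[0.6779 -0.0771; 0.0636 -0.5364]  nu=[0.2853, 3.5558]  x^+=[-1.3514, 0.7920]  P^+=[0.7310 0.0507; 0.0507 0.4573]
step 3: x^-=[-1.2484, 0.7920]  P^-=[0.8519 0.1181; 0.1181 0.7173]  H_jac=[0.3168 0.0000; 0.0000 -0.7118]  S=[0.4055 -0.0166; -0.0166 0.7434]  K=[0.6615 -0.0983; 0.0642 -0.6853]  nu=[1.6785, -1.2224]  x^+=[-0.0179, 1.7375]  P^+=[0.6651 0.0432; 0.0432 0.3650]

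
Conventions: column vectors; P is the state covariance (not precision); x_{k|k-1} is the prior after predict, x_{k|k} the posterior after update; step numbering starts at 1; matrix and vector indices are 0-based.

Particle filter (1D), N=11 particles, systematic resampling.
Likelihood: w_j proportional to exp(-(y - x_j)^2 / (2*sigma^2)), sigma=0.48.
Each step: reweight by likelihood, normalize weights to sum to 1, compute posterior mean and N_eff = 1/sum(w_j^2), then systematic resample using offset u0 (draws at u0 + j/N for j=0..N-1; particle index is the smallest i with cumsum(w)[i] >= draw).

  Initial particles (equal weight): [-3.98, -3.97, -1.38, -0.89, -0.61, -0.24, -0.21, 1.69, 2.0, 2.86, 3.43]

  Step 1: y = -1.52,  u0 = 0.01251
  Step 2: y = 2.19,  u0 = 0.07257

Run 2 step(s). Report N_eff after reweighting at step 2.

N_eff = 1.1731

step 1: w=[0.0000, 0.0000, 0.5992, 0.2642, 0.1036, 0.0179, 0.0151, 0.0000, 0.0000, 0.0000, 0.0000]  mean=-1.1327  Neff=2.2721  idx=[2, 2, 2, 2, 2, 2, 2, 3, 3, 3, 4]
step 2: w=[0.0000, 0.0000, 0.0000, 0.0000, 0.0000, 0.0000, 0.0000, 0.0259, 0.0259, 0.0259, 0.9222]  mean=-0.6319  Neff=1.1731  idx=[9, 10, 10, 10, 10, 10, 10, 10, 10, 10, 10]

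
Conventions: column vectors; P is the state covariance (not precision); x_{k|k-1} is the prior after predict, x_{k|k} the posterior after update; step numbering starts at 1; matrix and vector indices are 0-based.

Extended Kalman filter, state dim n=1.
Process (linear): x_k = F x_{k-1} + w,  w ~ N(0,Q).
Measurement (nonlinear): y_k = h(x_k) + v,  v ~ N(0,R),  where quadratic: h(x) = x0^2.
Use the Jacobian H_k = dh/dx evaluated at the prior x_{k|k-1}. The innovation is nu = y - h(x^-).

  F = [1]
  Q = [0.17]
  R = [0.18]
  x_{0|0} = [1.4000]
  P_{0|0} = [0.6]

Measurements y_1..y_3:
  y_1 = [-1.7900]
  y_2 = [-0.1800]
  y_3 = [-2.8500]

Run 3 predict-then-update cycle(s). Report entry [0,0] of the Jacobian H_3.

step 1: x^-=[1.4000]  P^-=[0.7700]  H_jac=[2.8000]  S=[6.2168]  K=[0.3468]  nu=[-3.7500]  x^+=[0.0995]  P^+=[0.0223]
step 2: x^-=[0.0995]  P^-=[0.1923]  H_jac=[0.1990]  S=[0.1876]  K=[0.2039]  nu=[-0.1899]  x^+=[0.0608]  P^+=[0.1845]
step 3: x^-=[0.0608]  P^-=[0.3545]  H_jac=[0.1215]  S=[0.1852]  K=[0.2326]  nu=[-2.8537]  x^+=[-0.6029]  P^+=[0.3445]

H_jac[0,0] = 0.1215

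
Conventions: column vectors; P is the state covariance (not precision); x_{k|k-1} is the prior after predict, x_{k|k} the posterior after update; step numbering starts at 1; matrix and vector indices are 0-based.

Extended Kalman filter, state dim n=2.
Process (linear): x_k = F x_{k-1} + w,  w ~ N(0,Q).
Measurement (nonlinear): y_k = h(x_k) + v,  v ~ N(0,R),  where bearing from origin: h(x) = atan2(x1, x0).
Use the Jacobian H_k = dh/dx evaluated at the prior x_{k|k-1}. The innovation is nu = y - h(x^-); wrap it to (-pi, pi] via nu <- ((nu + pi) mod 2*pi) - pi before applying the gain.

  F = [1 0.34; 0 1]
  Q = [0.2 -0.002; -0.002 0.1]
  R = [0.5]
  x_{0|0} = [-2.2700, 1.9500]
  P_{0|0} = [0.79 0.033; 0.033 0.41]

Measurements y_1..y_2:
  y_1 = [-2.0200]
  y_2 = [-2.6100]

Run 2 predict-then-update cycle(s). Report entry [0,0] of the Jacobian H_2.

step 1: x^-=[-1.6070, 1.9500]  P^-=[1.0598 0.1704; 0.1704 0.5100]  H_jac=[-0.3054 -0.2517]  S=[0.6574]  K=[-0.5576; -0.2744]  nu=[2.0031]  x^+=[-2.7240, 1.4003]  P^+=[0.8554 0.0698; 0.0698 0.4605]
step 2: x^-=[-2.2479, 1.4003]  P^-=[1.1561 0.2244; 0.2244 0.5605]  H_jac=[-0.1996 -0.3205]  S=[0.6324]  K=[-0.4787; -0.3549]  nu=[1.0887]  x^+=[-2.7691, 1.0139]  P^+=[1.0112 0.1169; 0.1169 0.4808]

H_jac[0,0] = -0.1996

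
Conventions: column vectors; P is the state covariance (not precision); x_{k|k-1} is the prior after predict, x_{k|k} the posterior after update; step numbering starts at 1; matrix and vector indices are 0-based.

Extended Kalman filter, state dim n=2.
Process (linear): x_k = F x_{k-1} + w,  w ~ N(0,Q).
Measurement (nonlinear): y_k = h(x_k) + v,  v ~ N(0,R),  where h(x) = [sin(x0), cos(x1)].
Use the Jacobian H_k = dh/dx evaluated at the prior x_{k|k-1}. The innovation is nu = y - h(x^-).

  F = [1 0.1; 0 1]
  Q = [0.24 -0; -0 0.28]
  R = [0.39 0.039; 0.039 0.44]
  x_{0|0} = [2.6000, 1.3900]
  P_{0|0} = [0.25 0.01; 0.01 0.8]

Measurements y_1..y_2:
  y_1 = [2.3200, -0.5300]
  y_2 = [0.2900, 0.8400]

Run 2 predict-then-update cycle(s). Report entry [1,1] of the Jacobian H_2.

step 1: x^-=[2.7390, 1.3900]  P^-=[0.5000 0.0900; 0.0900 1.0800]  H_jac=[-0.9200 0.0000; 0.0000 -0.9837]  S=[0.8132 0.1205; 0.1205 1.4851]  K=[-0.5636 -0.0139; 0.0042 -0.7157]  nu=[1.9282, -0.7098]  x^+=[1.6621, 1.9061]  P^+=[0.2395 0.0286; 0.0286 0.3200]
step 2: x^-=[1.8527, 1.9061]  P^-=[0.4884 0.0606; 0.0606 0.6000]  H_jac=[-0.2782 0.0000; 0.0000 -0.9443]  S=[0.4278 0.0549; 0.0549 0.9750]  K=[-0.3124 -0.0411; 0.0355 -0.5831]  nu=[-0.6705, 1.1691]  x^+=[2.0142, 1.2007]  P^+=[0.4436 0.0320; 0.0320 0.2702]

H_jac[1,1] = -0.9443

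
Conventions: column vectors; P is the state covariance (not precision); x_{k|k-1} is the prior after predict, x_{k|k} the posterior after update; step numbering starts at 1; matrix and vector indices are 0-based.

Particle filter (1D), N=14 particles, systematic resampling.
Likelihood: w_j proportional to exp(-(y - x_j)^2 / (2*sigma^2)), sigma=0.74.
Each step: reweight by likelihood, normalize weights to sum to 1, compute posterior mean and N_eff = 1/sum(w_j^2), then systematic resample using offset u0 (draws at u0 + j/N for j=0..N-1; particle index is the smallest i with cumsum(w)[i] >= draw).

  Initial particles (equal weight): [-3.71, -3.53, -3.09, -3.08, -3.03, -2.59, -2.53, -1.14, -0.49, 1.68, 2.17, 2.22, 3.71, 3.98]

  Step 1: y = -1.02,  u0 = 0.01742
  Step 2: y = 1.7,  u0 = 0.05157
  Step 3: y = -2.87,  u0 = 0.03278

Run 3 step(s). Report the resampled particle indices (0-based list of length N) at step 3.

resampled_idx = [0, 0, 0, 0, 0, 0, 0, 2, 4, 6, 7, 9, 11, 13]

step 1: w=[0.0007, 0.0015, 0.0097, 0.0101, 0.0121, 0.0511, 0.0605, 0.4785, 0.3752, 0.0006, 0.0000, 0.0000, 0.0000, 0.0000]  mean=-1.1189  Neff=2.6571  idx=[3, 6, 7, 7, 7, 7, 7, 7, 7, 8, 8, 8, 8, 8]
step 2: w=[0.0000, 0.0000, 0.0094, 0.0094, 0.0094, 0.0094, 0.0094, 0.0094, 0.0094, 0.1868, 0.1868, 0.1868, 0.1868, 0.1868]  mean=-0.5329  Neff=5.7120  idx=[7, 9, 9, 10, 10, 10, 11, 11, 11, 12, 12, 13, 13, 13]
step 3: w=[0.4686, 0.0409, 0.0409, 0.0409, 0.0409, 0.0409, 0.0409, 0.0409, 0.0409, 0.0409, 0.0409, 0.0409, 0.0409, 0.0409]  mean=-0.7946  Neff=4.1437  idx=[0, 0, 0, 0, 0, 0, 0, 2, 4, 6, 7, 9, 11, 13]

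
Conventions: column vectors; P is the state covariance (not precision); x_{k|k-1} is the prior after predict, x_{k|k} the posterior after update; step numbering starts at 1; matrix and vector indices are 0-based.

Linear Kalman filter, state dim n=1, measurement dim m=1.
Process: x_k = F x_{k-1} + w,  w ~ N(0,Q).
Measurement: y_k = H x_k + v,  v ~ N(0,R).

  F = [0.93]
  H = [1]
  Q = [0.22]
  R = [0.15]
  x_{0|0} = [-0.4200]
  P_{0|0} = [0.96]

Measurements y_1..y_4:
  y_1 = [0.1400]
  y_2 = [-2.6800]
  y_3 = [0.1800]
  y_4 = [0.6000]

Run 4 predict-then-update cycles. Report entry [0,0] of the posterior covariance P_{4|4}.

P_post[0,0] = 0.1008

step 1: x^-=[-0.3906]  P^-=[1.0503]  S=[1.2003]  K=[0.8750]  nu=[0.5306]  x^+=[0.0737]  P^+=[0.1313]
step 2: x^-=[0.0685]  P^-=[0.3335]  S=[0.4835]  K=[0.6898]  nu=[-2.7485]  x^+=[-1.8273]  P^+=[0.1035]
step 3: x^-=[-1.6994]  P^-=[0.3095]  S=[0.4595]  K=[0.6735]  nu=[1.8794]  x^+=[-0.4335]  P^+=[0.1010]
step 4: x^-=[-0.4032]  P^-=[0.3074]  S=[0.4574]  K=[0.6720]  nu=[1.0032]  x^+=[0.2710]  P^+=[0.1008]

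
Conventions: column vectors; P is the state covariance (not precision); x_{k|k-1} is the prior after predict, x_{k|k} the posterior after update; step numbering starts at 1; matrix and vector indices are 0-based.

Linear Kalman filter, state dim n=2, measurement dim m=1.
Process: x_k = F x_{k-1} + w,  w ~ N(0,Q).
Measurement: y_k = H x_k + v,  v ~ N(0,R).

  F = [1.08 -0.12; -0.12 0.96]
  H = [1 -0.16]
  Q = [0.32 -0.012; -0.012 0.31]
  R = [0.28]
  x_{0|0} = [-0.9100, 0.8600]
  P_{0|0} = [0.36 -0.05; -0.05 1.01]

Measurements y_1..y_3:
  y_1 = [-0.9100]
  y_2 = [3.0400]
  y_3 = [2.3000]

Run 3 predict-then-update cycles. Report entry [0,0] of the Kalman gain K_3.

step 1: x^-=[-1.0860, 0.9348]  P^-=[0.7674 -0.2276; -0.2276 1.2575]  S=[1.1524]  K=[0.6975; -0.3721]  nu=[0.3256]  x^+=[-0.8589, 0.8137]  P^+=[0.2067 0.0715; 0.0715 1.0980]
step 2: x^-=[-1.0253, 0.8842]  P^-=[0.5584 -0.0901; -0.0901 1.3084]  S=[0.9008]  K=[0.6360; -0.3325]  nu=[4.2067]  x^+=[1.6500, -0.5144]  P^+=[0.1941 0.1003; 0.1003 1.2089]
step 3: x^-=[1.8438, -0.6918]  P^-=[0.5378 -0.0710; -0.0710 1.4038]  S=[0.8765]  K=[0.6266; -0.3372]  nu=[0.3455]  x^+=[2.0603, -0.8083]  P^+=[0.1937 0.1142; 0.1142 1.3041]

K[0,0] = 0.6266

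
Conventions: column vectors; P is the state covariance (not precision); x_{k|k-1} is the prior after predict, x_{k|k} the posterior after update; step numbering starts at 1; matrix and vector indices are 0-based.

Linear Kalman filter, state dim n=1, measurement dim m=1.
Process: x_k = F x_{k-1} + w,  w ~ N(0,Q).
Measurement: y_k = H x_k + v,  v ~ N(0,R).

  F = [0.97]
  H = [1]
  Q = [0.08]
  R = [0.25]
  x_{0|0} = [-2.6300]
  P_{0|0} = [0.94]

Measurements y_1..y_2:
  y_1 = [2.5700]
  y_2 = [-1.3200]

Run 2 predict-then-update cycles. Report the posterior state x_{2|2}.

step 1: x^-=[-2.5511]  P^-=[0.9644]  S=[1.2144]  K=[0.7941]  nu=[5.1211]  x^+=[1.5158]  P^+=[0.1985]
step 2: x^-=[1.4703]  P^-=[0.2668]  S=[0.5168]  K=[0.5163]  nu=[-2.7903]  x^+=[0.0298]  P^+=[0.1291]

x_post = [0.0298]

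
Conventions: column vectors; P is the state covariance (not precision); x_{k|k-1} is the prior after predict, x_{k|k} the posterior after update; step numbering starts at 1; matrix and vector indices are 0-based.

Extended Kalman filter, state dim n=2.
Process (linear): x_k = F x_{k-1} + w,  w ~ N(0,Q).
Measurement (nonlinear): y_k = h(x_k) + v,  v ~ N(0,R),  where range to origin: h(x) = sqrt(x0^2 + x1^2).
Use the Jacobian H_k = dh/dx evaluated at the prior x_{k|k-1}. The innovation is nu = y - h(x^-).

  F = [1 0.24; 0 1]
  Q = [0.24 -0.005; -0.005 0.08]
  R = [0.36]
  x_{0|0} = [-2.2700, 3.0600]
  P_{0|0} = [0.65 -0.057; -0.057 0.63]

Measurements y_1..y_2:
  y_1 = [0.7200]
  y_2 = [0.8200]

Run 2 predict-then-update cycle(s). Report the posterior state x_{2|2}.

step 1: x^-=[-1.5356, 3.0600]  P^-=[0.8989 0.0892; 0.0892 0.7100]  H_jac=[-0.4485 0.8938]  S=[1.0365]  K=[-0.3121; 0.5736]  nu=[-2.7037]  x^+=[-0.6918, 1.5091]  P^+=[0.7980 0.2748; 0.2748 0.3689]
step 2: x^-=[-0.3297, 1.5091]  P^-=[1.1911 0.3583; 0.3583 0.4489]  H_jac=[-0.2134 0.9770]  S=[0.6933]  K=[0.1382; 0.5223]  nu=[-0.7247]  x^+=[-0.4298, 1.1306]  P^+=[1.1779 0.3082; 0.3082 0.2598]

x_post = [-0.4298, 1.1306]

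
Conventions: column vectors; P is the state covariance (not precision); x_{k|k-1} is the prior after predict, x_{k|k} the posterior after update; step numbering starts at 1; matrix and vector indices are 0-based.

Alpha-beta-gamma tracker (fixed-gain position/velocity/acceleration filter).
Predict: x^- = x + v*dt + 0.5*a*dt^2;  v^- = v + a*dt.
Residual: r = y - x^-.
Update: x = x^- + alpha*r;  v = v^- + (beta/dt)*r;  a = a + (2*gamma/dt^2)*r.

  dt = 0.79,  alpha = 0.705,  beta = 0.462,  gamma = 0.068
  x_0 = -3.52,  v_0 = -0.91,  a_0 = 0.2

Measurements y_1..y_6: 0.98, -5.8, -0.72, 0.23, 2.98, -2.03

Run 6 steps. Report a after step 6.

step 1: x_pred=-4.1765  r=5.1565  x^+=-0.5412  v^+=2.2636  a^+=1.3237
step 2: x_pred=1.6601  r=-7.4601  x^+=-3.5993  v^+=-1.0535  a^+=-0.3020
step 3: x_pred=-4.5258  r=3.8058  x^+=-1.8427  v^+=0.9336  a^+=0.5273
step 4: x_pred=-0.9406  r=1.1706  x^+=-0.1153  v^+=2.0348  a^+=0.7824
step 5: x_pred=1.7363  r=1.2437  x^+=2.6131  v^+=3.3802  a^+=1.0534
step 6: x_pred=5.6122  r=-7.6422  x^+=0.2245  v^+=-0.2568  a^+=-0.6119

a_post = -0.6119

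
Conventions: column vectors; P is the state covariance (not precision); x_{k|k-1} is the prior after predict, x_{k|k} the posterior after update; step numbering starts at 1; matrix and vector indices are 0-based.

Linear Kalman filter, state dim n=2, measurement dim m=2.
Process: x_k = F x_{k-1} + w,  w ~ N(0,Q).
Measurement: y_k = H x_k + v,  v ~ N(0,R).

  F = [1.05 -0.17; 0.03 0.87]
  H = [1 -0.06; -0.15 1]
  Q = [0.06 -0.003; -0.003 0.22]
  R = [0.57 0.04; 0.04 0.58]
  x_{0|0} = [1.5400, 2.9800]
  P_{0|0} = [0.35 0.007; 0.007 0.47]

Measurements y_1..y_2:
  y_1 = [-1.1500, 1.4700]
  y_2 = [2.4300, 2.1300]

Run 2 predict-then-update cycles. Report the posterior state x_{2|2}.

step 1: x^-=[1.1104, 2.6388]  P^-=[0.4570 -0.0551; -0.0551 0.5764]  S=[1.0356 -0.1188; -0.1188 1.1832]  K=[0.4375 -0.0606; -0.0303 0.4911]  nu=[-2.1021, -1.0022]  x^+=[0.2516, 2.2103]  P^+=[0.2481 0.0196; 0.0196 0.2866]
step 2: x^-=[-0.1116, 1.9305]  P^-=[0.3348 -0.0198; -0.0198 0.4381]  S=[0.9088 -0.0565; -0.0565 1.0316]  K=[0.3668 -0.0478; -0.0242 0.4263]  nu=[2.6575, 0.1827]  x^+=[0.8543, 1.9441]  P^+=[0.2082 0.0182; 0.0182 0.2490]

x_post = [0.8543, 1.9441]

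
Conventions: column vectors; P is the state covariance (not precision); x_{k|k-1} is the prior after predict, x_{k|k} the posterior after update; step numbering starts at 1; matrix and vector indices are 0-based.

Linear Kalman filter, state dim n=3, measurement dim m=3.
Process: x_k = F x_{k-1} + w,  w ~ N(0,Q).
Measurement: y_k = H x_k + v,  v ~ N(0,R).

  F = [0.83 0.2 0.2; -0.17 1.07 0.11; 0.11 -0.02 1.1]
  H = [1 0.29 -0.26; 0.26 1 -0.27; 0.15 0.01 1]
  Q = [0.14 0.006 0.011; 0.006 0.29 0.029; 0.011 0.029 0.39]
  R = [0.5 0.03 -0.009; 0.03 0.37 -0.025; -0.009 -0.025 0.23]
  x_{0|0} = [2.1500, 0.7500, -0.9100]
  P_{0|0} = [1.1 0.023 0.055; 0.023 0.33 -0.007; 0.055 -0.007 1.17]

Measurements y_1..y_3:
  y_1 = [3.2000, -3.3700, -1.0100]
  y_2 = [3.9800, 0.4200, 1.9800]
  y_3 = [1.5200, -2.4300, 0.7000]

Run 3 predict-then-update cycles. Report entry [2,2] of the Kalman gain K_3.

K[2,2] = 0.7069

step 1: x^-=[1.7525, 0.3369, -0.7795]  P^-=[0.9831 -0.0317 0.4175; -0.0317 0.7017 0.1279; 0.4175 0.1279 1.8327]  S=[1.4112 0.3994 0.1003; 0.3994 1.1276 -0.2601; 0.1003 -0.2601 2.2126]  K=[0.6173 -0.0696 0.2191; -0.0959 0.6505 0.1396; -0.0755 -0.0040 0.8601]  nu=[1.1471, -4.3730, -0.4967]  x^+=[2.6560, -2.6873, -1.2760]  P^+=[0.3330 -0.0999 -0.0024; -0.0999 0.2681 0.0290; -0.0024 0.0290 0.1987]
step 2: x^-=[1.4118, -3.4673, -1.0577]  P^-=[0.3564 -0.0578 0.0875; -0.0578 0.6523 0.0635; 0.0875 0.0635 0.6331]  S=[0.8654 0.2430 -0.0190; 0.2430 1.0159 -0.1018; -0.0190 -0.1018 0.8986]  K=[0.3882 -0.0661 0.1570; -0.0425 0.6345 0.1393; -0.0524 0.0012 0.7189]  nu=[3.2987, 3.2347, 2.8606]  x^+=[2.9274, -1.1566, 0.8301]  P^+=[0.2121 -0.0710 0.0032; -0.0710 0.2551 0.0247; 0.0032 0.0247 0.1651]
step 3: x^-=[2.3645, -1.6439, 1.2583]  P^-=[0.2824 -0.0204 0.0736; -0.0204 0.6218 0.0594; 0.0736 0.0594 0.5924]  S=[0.8157 0.2585 -0.0322; 0.2585 1.0011 -0.0955; -0.0322 -0.0955 0.8520]  K=[0.3336 -0.0393 0.1440; -0.0126 0.6166 0.1420; -0.0492 -0.0012 0.7069]  nu=[-0.0406, -1.0612, -0.8965]  x^+=[2.2635, -2.4250, 0.6278]  P^+=[0.1812 -0.0540 0.0045; -0.0540 0.2445 0.0230; 0.0045 0.0230 0.1622]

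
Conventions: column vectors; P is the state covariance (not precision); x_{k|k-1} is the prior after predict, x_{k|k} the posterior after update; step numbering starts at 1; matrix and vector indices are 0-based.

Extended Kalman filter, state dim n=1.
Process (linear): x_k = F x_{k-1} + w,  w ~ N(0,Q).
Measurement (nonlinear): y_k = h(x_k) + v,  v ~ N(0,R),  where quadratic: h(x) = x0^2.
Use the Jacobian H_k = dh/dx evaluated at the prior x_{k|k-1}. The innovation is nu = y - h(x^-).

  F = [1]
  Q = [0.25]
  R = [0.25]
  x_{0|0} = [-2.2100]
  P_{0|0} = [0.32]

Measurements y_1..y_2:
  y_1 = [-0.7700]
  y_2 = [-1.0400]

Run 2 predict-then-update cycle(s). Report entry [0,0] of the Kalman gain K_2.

step 1: x^-=[-2.2100]  P^-=[0.5700]  H_jac=[-4.4200]  S=[11.3857]  K=[-0.2213]  nu=[-5.6541]  x^+=[-0.9589]  P^+=[0.0125]
step 2: x^-=[-0.9589]  P^-=[0.2625]  H_jac=[-1.9178]  S=[1.2155]  K=[-0.4142]  nu=[-1.9595]  x^+=[-0.1473]  P^+=[0.0540]

K[0,0] = -0.4142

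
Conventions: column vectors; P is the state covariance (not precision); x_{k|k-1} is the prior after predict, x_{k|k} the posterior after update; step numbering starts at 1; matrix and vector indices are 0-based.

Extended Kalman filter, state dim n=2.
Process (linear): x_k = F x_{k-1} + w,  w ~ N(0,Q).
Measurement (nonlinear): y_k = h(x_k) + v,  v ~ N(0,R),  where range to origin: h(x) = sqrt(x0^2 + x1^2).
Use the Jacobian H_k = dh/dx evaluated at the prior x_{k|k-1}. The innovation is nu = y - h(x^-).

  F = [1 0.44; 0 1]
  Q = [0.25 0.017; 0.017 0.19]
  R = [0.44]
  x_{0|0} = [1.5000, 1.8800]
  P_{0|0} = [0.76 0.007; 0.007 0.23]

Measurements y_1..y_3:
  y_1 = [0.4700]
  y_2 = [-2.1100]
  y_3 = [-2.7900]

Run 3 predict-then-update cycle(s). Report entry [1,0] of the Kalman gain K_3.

K[1,0] = -0.1726

step 1: x^-=[2.3272, 1.8800]  P^-=[1.0607 0.1252; 0.1252 0.4200]  H_jac=[0.7779 0.6284]  S=[1.3701]  K=[0.6596; 0.2637]  nu=[-2.5217]  x^+=[0.6638, 1.2150]  P^+=[0.4645 -0.1131; -0.1131 0.3247]
step 2: x^-=[1.1984, 1.2150]  P^-=[0.6778 0.0467; 0.0467 0.5147]  H_jac=[0.7022 0.7120]  S=[1.0819]  K=[0.4707; 0.3691]  nu=[-3.8165]  x^+=[-0.5981, -0.1935]  P^+=[0.4381 -0.1412; -0.1412 0.3674]
step 3: x^-=[-0.6833, -0.1935]  P^-=[0.6350 0.0374; 0.0374 0.5574]  H_jac=[-0.9622 -0.2725]  S=[1.0888]  K=[-0.5705; -0.1726]  nu=[-3.5002]  x^+=[1.3134, 0.4105]  P^+=[0.2806 -0.0698; -0.0698 0.5249]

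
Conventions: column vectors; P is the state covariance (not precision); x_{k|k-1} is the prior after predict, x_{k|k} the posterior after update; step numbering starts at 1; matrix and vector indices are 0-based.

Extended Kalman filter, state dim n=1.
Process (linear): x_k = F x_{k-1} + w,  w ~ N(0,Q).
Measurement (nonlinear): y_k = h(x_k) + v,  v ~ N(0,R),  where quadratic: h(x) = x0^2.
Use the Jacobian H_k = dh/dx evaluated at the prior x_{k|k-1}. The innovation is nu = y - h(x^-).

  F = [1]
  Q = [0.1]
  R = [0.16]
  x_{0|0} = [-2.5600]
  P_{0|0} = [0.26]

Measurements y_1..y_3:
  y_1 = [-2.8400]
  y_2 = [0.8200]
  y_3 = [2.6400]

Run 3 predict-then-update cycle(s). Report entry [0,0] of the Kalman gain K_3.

K[0,0] = -0.4223

step 1: x^-=[-2.5600]  P^-=[0.3600]  H_jac=[-5.1200]  S=[9.5972]  K=[-0.1921]  nu=[-9.3936]  x^+=[-0.7559]  P^+=[0.0060]
step 2: x^-=[-0.7559]  P^-=[0.1060]  H_jac=[-1.5118]  S=[0.4023]  K=[-0.3984]  nu=[0.2486]  x^+=[-0.8549]  P^+=[0.0422]
step 3: x^-=[-0.8549]  P^-=[0.1422]  H_jac=[-1.7099]  S=[0.5756]  K=[-0.4223]  nu=[1.9091]  x^+=[-1.6611]  P^+=[0.0395]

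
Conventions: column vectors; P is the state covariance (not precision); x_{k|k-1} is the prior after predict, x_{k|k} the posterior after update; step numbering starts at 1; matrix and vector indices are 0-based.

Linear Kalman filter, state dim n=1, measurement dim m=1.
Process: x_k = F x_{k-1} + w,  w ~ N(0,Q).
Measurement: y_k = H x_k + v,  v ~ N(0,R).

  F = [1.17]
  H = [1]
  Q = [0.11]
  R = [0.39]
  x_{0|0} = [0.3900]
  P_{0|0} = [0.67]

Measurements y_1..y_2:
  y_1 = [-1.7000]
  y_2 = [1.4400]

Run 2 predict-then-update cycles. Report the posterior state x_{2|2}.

x_post = [0.2375]

step 1: x^-=[0.4563]  P^-=[1.0272]  S=[1.4172]  K=[0.7248]  nu=[-2.1563]  x^+=[-1.1066]  P^+=[0.2827]
step 2: x^-=[-1.2947]  P^-=[0.4970]  S=[0.8870]  K=[0.5603]  nu=[2.7347]  x^+=[0.2375]  P^+=[0.2185]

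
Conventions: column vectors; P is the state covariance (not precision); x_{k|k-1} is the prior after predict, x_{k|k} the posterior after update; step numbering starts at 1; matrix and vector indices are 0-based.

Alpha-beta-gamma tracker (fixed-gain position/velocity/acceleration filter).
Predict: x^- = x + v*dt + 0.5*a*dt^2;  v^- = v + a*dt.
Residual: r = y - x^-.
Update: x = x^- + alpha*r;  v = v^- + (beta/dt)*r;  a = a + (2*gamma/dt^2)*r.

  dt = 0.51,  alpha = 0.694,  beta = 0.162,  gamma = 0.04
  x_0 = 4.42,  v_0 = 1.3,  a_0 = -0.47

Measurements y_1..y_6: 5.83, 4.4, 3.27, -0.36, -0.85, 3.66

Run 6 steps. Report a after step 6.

a_post = -0.5514

step 1: x_pred=5.0219  r=0.8081  x^+=5.5827  v^+=1.3170  a^+=-0.2214
step 2: x_pred=6.2256  r=-1.8256  x^+=4.9586  v^+=0.6242  a^+=-0.7829
step 3: x_pred=5.1751  r=-1.9051  x^+=3.8530  v^+=-0.3803  a^+=-1.3689
step 4: x_pred=3.4810  r=-3.8410  x^+=0.8153  v^+=-2.2985  a^+=-2.5503
step 5: x_pred=-0.6886  r=-0.1614  x^+=-0.8006  v^+=-3.6505  a^+=-2.6000
step 6: x_pred=-3.0005  r=6.6605  x^+=1.6219  v^+=-2.8608  a^+=-0.5514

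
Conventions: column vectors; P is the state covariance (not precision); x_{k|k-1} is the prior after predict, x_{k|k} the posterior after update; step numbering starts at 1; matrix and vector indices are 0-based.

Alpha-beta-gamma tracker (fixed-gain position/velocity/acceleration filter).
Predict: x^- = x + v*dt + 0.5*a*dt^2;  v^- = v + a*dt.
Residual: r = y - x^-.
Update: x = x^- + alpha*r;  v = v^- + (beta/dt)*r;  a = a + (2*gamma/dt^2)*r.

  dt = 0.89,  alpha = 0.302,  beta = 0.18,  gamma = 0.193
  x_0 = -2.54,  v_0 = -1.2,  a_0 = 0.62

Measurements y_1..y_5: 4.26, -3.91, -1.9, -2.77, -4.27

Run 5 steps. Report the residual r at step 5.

resid = -6.4718

step 1: x_pred=-3.3624  r=7.6224  x^+=-1.0605  v^+=0.8934  a^+=4.3345
step 2: x_pred=1.4514  r=-5.3614  x^+=-0.1678  v^+=3.6668  a^+=1.7219
step 3: x_pred=3.7776  r=-5.6776  x^+=2.0630  v^+=4.0510  a^+=-1.0449
step 4: x_pred=5.2545  r=-8.0245  x^+=2.8311  v^+=1.4981  a^+=-4.9554
step 5: x_pred=2.2018  r=-6.4718  x^+=0.2473  v^+=-4.2211  a^+=-8.1092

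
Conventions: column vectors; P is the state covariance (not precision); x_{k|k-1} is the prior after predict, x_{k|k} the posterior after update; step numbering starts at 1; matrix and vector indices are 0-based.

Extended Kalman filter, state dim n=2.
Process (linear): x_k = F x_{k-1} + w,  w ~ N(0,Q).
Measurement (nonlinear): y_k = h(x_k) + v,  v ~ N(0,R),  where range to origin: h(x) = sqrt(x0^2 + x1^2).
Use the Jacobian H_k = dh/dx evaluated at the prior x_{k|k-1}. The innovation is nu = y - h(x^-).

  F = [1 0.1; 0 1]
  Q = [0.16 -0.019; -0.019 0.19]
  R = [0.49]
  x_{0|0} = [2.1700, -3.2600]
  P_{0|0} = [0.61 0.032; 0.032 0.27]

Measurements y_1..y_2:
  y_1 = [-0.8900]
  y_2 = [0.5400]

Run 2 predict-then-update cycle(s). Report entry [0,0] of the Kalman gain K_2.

step 1: x^-=[1.8440, -3.2600]  P^-=[0.7791 0.0400; 0.0400 0.4600]  H_jac=[0.4923 -0.8704]  S=[0.9931]  K=[0.3512; -0.3834]  nu=[-4.6354]  x^+=[0.2161, -1.4830]  P^+=[0.6566 0.1737; 0.1737 0.3141]
step 2: x^-=[0.0677, -1.4830]  P^-=[0.8545 0.1861; 0.1861 0.5041]  H_jac=[0.0456 -0.9990]  S=[0.9778]  K=[-0.1502; -0.5063]  nu=[-0.9446]  x^+=[0.2097, -1.0048]  P^+=[0.8324 0.1117; 0.1117 0.2534]

K[0,0] = -0.1502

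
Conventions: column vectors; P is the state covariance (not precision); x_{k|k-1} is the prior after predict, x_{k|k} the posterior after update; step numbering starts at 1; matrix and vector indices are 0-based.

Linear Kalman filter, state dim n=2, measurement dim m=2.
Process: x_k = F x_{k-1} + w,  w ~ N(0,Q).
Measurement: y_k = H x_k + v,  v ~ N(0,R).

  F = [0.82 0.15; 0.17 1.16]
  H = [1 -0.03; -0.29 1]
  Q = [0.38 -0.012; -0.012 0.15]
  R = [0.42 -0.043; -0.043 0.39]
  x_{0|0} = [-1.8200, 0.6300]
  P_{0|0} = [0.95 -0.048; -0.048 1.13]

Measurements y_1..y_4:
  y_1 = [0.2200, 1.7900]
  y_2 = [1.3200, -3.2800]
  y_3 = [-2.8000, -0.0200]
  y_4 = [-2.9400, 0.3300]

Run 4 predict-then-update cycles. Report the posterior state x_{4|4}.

x_post = [-2.2572, -0.9149]

step 1: x^-=[-1.3979, 0.4214]  P^-=[1.0324 0.2702; 0.2702 1.6791]  S=[1.4377 -0.1202; -0.1202 1.9992]  K=[0.7148 0.0284; 0.2210 0.8140]  nu=[1.6305, 0.9632]  x^+=[-0.2050, 1.5657]  P^+=[0.3010 0.0676; 0.0676 0.3276]
step 2: x^-=[0.0667, 1.7814]  P^-=[0.6064 0.1530; 0.1530 0.6261]  S=[1.0178 -0.0833; -0.0833 0.9784]  K=[0.5935 0.0272; 0.1818 0.6101]  nu=[1.3067, -5.0420]  x^+=[0.7053, -1.0572]  P^+=[0.2498 0.0575; 0.0575 0.2468]
step 3: x^-=[0.4197, -1.1064]  P^-=[0.5677 0.1220; 0.1220 0.5120]  S=[0.9808 -0.1000; -0.1000 0.8790]  K=[0.5768 0.0171; 0.1659 0.5611]  nu=[-3.2529, 1.2081]  x^+=[-1.4359, -0.9681]  P^+=[0.2431 0.0523; 0.0523 0.2269]
step 4: x^-=[-1.3227, -1.3671]  P^-=[0.5614 0.1125; 0.1125 0.4830]  S=[0.9751 -0.1068; -0.1068 0.8549]  K=[0.5737 0.0128; 0.1604 0.5468]  nu=[-1.6583, 1.3135]  x^+=[-2.2572, -0.9149]  P^+=[0.2419 0.0505; 0.0505 0.2210]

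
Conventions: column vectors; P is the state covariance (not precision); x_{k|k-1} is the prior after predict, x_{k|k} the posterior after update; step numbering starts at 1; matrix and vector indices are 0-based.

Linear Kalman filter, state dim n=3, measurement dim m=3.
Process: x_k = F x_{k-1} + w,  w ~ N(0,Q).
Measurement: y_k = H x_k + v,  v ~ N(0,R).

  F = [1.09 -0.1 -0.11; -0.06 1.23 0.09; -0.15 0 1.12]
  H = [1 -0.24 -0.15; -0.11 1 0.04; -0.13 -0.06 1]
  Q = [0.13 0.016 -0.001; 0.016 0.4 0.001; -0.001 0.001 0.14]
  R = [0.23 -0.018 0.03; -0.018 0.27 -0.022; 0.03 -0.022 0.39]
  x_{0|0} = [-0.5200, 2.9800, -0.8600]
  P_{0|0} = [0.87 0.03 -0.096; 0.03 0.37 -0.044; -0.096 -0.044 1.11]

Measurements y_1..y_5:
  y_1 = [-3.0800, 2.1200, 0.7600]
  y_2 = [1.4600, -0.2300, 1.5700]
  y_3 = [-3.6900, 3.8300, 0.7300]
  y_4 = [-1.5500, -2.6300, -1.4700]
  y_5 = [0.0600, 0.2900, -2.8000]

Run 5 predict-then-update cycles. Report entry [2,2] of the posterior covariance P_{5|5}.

step 1: x^-=[-0.7702, 3.6192, -0.8852]  P^-=[1.1963 -0.0607 -0.3934; -0.0607 0.9588 0.0623; -0.3934 0.0623 1.5842]  S=[1.6688 -0.4837 -0.7631; -0.4837 1.2676 0.1159; -0.7631 0.1159 2.0917]  K=[0.8161 0.1447 0.0290; 0.0348 0.7791 -0.0244; -0.0188 0.0557 0.7701]  nu=[-1.5740, -1.5485, 1.7622]  x^+=[-2.2276, 2.3149, 0.4153]  P^+=[0.2058 0.0439 0.0620; 0.0439 0.2154 -0.0070; 0.0620 -0.0070 0.3062]
step 2: x^-=[-2.7053, 3.0184, 0.7993]  P^-=[0.3558 0.0396 0.0058; 0.0396 0.7204 0.0110; 0.0058 0.0110 0.5079]  S=[0.6187 -0.1938 -0.0798; -0.1938 0.9876 -0.0344; -0.0798 -0.0344 0.9043]  K=[0.5965 0.1181 0.0098; 0.0079 0.7265 -0.0130; -0.0320 0.0442 0.5589]  nu=[5.0096, -3.5779, 0.6002]  x^+=[-0.1338, 0.4505, 0.8159]  P^+=[0.1501 0.0358 0.0408; 0.0358 0.2004 -0.0041; 0.0408 -0.0041 0.2211]
step 3: x^-=[-0.2806, 0.6356, 0.9339]  P^-=[0.2953 0.0325 -0.0013; 0.0325 0.6989 0.0090; -0.0013 0.0090 0.4070]  S=[0.5602 -0.1889 -0.0638; -0.1889 0.9667 -0.0383; -0.0638 -0.0383 0.8043]  K=[0.5494 0.1071 -0.0032; -0.0030 0.7186 -0.0122; -0.0453 0.0374 0.5038]  nu=[-3.1167, 3.1262, -0.2022]  x^+=[-1.6573, 2.8939, 1.0901]  P^+=[0.1371 0.0329 0.0327; 0.0329 0.1981 -0.0045; 0.0327 -0.0045 0.1983]
step 4: x^-=[-2.2158, 3.7570, 1.4696]  P^-=[0.2822 0.0290 -0.0064; 0.0290 0.6957 0.0073; -0.0064 0.0073 0.3808]  S=[0.5493 -0.1900 -0.0628; -0.1900 0.9639 -0.0400; -0.0628 -0.0400 0.7793]  K=[0.5374 0.1032 -0.0089; -0.0066 0.7169 -0.0127; -0.0513 0.0342 0.4868]  nu=[1.7879, -6.6896, -3.0022]  x^+=[-1.9188, -1.0119, -0.3125]  P^+=[0.1336 0.0319 0.0297; 0.0319 0.1977 -0.0049; 0.0297 -0.0049 0.1911]
step 5: x^-=[-1.9559, -1.1576, -0.0622]  P^-=[0.2788 0.0278 -0.0086; 0.0278 0.6949 0.0064; -0.0086 0.0064 0.3728]  S=[0.5469 -0.1906 -0.0633; -0.1906 0.9634 -0.0409; -0.0633 -0.0409 0.7719]  K=[0.5342 0.1019 -0.0112; -0.0076 0.7164 -0.0131; -0.0537 0.0329 0.4812]  nu=[1.7288, 1.2350, -3.0615]  x^+=[-0.8724, -0.2459, -1.5878]  P^+=[0.1326 0.0316 0.0286; 0.0316 0.1975 -0.0051; 0.0286 -0.0051 0.1887]

P_post[2,2] = 0.1887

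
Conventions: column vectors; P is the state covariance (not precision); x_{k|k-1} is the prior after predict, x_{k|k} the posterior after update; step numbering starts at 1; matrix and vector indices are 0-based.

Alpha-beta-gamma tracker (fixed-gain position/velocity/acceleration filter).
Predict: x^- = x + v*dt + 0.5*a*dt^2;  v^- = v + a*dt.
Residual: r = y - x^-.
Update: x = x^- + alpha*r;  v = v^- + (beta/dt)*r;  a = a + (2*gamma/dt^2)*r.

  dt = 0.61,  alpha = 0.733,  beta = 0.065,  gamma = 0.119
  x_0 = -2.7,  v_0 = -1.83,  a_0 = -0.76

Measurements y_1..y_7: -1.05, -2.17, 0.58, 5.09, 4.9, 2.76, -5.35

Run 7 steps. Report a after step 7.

a_post = -9.6362

step 1: x_pred=-3.9577  r=2.9077  x^+=-1.8264  v^+=-1.9838  a^+=1.0998
step 2: x_pred=-2.8318  r=0.6618  x^+=-2.3467  v^+=-1.2424  a^+=1.5231
step 3: x_pred=-2.8212  r=3.4012  x^+=-0.3281  v^+=0.0492  a^+=3.6986
step 4: x_pred=0.3900  r=4.7000  x^+=3.8351  v^+=2.8061  a^+=6.7047
step 5: x_pred=6.7942  r=-1.8942  x^+=5.4058  v^+=6.6941  a^+=5.4932
step 6: x_pred=10.5112  r=-7.7512  x^+=4.8296  v^+=9.2190  a^+=0.5354
step 7: x_pred=10.5528  r=-15.9028  x^+=-1.1040  v^+=7.8511  a^+=-9.6362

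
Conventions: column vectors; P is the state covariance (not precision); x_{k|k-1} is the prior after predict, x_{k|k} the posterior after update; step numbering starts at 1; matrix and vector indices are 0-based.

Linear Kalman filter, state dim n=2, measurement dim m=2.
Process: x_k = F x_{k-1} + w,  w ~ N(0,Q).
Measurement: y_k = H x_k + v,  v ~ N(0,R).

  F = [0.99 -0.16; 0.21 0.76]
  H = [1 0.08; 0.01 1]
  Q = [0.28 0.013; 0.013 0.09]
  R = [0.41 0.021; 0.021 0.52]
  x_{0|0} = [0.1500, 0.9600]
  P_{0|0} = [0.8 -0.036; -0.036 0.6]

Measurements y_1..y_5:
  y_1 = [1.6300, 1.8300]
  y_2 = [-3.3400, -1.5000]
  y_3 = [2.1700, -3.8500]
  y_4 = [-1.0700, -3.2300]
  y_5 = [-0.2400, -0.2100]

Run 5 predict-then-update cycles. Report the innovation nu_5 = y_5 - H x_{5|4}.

innov = [-0.0795, 0.9224]

step 1: x^-=[-0.0051, 0.7611]  P^-=[1.0908 0.0805; 0.0805 0.4603]  S=[1.5167 0.1493; 0.1493 0.9821]  K=[0.7252 -0.0172; 0.0316 0.4648]  nu=[1.5742, 1.0690]  x^+=[1.1181, 1.3077]  P^+=[0.2967 0.0033; 0.0033 0.2423]
step 2: x^-=[0.8977, 1.2286]  P^-=[0.5759 0.0476; 0.0476 0.2441]  S=[0.9951 0.0939; 0.0939 0.7651]  K=[0.5828 -0.0018; 0.0377 0.3150]  nu=[-4.3360, -2.7376]  x^+=[-1.6242, 0.2026]  P^+=[0.2382 0.0089; 0.0089 0.1645]
step 3: x^-=[-1.6404, -0.1871]  P^-=[0.5148 0.0489; 0.0489 0.1984]  S=[0.9339 0.0910; 0.0910 0.7194]  K=[0.5550 0.0050; 0.0430 0.2710]  nu=[3.8254, -3.6465]  x^+=[0.4644, -1.0109]  P^+=[0.2267 0.0120; 0.0120 0.1417]
step 4: x^-=[0.6215, -0.6708]  P^-=[0.5020 0.0515; 0.0515 0.1857]  S=[0.9214 0.0924; 0.0924 0.7067]  K=[0.5484 0.0083; 0.0462 0.2574]  nu=[-1.6378, -2.5654]  x^+=[-0.2980, -1.4068]  P^+=[0.2240 0.0136; 0.0136 0.1347]
step 5: x^-=[-0.0699, -1.1317]  P^-=[0.4986 0.0529; 0.0529 0.1820]  S=[0.9183 0.0935; 0.0935 0.7031]  K=[0.5466 0.0097; 0.0477 0.2533]  nu=[-0.0795, 0.9224]  x^+=[-0.1045, -0.9019]  P^+=[0.2232 0.0143; 0.0143 0.1326]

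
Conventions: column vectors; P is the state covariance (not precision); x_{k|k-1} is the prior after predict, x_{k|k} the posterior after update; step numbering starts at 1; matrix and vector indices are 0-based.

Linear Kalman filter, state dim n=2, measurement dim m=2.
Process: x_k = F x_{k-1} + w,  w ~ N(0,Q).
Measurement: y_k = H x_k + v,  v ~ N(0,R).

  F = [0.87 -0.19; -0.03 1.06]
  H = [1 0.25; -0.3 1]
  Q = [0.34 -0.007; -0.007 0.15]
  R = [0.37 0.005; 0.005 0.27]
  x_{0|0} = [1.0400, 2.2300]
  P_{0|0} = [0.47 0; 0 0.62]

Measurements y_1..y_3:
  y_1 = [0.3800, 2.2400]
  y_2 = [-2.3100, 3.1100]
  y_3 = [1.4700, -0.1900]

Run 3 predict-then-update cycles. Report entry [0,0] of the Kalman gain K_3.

K[0,0] = 0.5374

step 1: x^-=[0.4811, 2.3326]  P^-=[0.7181 -0.1441; -0.1441 0.8471]  S=[1.0690 -0.1320; -0.1320 1.2682]  K=[0.6109 -0.2200; 0.1519 0.7178]  nu=[-0.6842, 0.0517]  x^+=[0.0517, 2.2658]  P^+=[0.2223 0.0104; 0.0104 0.1977]
step 2: x^-=[-0.3855, 2.4002]  P^-=[0.5120 -0.0430; -0.0430 0.3717]  S=[0.8837 -0.0955; -0.0955 0.7135]  K=[0.5453 -0.2026; 0.1164 0.5545]  nu=[-2.5245, 0.5942]  x^+=[-1.8825, 2.4358]  P^+=[0.1988 0.0077; 0.0077 0.1526]
step 3: x^-=[-2.1006, 2.6385]  P^-=[0.4935 -0.0358; -0.0358 0.3212]  S=[0.8656 -0.0959; -0.0959 0.6570]  K=[0.5374 -0.2014; 0.1091 0.5211]  nu=[2.9110, -3.4587]  x^+=[0.1603, 1.1539]  P^+=[0.1961 0.0071; 0.0071 0.1434]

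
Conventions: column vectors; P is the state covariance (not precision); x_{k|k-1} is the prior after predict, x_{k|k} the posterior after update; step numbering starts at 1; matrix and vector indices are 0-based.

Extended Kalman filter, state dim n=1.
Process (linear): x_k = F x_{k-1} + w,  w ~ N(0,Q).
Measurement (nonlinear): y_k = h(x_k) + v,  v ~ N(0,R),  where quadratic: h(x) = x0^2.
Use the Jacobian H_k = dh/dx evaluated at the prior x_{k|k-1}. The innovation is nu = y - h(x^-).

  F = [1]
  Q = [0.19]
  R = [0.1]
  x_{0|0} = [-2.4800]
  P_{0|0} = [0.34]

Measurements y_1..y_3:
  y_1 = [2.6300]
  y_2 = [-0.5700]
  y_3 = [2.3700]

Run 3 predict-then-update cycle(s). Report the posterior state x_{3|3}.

step 1: x^-=[-2.4800]  P^-=[0.5300]  H_jac=[-4.9600]  S=[13.1388]  K=[-0.2001]  nu=[-3.5204]  x^+=[-1.7756]  P^+=[0.0040]
step 2: x^-=[-1.7756]  P^-=[0.1940]  H_jac=[-3.5513]  S=[2.5471]  K=[-0.2705]  nu=[-3.7229]  x^+=[-0.7685]  P^+=[0.0076]
step 3: x^-=[-0.7685]  P^-=[0.1976]  H_jac=[-1.5369]  S=[0.5668]  K=[-0.5359]  nu=[1.7794]  x^+=[-1.7220]  P^+=[0.0349]

x_post = [-1.7220]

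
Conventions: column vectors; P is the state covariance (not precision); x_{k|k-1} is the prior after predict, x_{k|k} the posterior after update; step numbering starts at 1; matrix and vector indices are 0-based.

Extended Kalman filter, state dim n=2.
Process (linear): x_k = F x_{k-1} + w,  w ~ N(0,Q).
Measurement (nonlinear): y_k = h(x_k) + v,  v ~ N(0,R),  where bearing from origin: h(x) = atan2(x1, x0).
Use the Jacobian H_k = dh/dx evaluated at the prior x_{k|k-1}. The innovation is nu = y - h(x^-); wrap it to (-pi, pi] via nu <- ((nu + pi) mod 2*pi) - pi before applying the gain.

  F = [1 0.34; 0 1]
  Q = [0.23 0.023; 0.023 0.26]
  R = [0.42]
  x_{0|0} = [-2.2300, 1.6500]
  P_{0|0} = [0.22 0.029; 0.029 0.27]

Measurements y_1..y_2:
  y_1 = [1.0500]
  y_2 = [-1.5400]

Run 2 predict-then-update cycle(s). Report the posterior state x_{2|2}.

step 1: x^-=[-1.6690, 1.6500]  P^-=[0.5009 0.1438; 0.1438 0.5300]  H_jac=[-0.2996 -0.3030]  S=[0.5397]  K=[-0.3588; -0.3774]  nu=[-1.3119]  x^+=[-1.1983, 2.1451]  P^+=[0.4315 0.0707; 0.0707 0.4531]
step 2: x^-=[-0.4690, 2.1451]  P^-=[0.7619 0.2478; 0.2478 0.7131]  H_jac=[-0.4449 -0.0973]  S=[0.5990]  K=[-0.6062; -0.2999]  nu=[2.9571]  x^+=[-2.2615, 1.2584]  P^+=[0.5418 0.1389; 0.1389 0.6593]

x_post = [-2.2615, 1.2584]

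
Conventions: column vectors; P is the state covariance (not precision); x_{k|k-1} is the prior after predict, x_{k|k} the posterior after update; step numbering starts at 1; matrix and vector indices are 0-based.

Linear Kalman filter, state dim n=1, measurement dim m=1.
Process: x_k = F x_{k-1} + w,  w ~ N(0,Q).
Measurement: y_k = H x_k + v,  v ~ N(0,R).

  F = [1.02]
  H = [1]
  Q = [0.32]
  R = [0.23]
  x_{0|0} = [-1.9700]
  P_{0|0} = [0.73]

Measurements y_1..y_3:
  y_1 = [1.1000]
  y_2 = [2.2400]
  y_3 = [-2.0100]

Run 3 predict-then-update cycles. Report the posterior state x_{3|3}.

x_post = [-0.7987]

step 1: x^-=[-2.0094]  P^-=[1.0795]  S=[1.3095]  K=[0.8244]  nu=[3.1094]  x^+=[0.5539]  P^+=[0.1896]
step 2: x^-=[0.5649]  P^-=[0.5173]  S=[0.7473]  K=[0.6922]  nu=[1.6751]  x^+=[1.7244]  P^+=[0.1592]
step 3: x^-=[1.7589]  P^-=[0.4856]  S=[0.7156]  K=[0.6786]  nu=[-3.7689]  x^+=[-0.7987]  P^+=[0.1561]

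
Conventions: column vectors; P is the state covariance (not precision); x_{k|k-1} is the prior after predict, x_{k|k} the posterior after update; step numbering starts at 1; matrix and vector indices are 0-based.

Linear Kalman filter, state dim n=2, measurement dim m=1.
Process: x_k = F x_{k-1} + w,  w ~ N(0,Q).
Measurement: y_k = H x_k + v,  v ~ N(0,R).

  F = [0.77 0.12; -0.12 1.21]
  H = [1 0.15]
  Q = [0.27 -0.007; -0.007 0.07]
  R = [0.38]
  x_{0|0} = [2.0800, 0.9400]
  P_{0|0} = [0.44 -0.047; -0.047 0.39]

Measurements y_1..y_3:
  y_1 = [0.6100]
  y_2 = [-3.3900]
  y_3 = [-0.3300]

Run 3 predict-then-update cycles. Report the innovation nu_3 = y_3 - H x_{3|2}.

step 1: x^-=[1.7144, 0.8878]  P^-=[0.5278 -0.0341; -0.0341 0.6610]  S=[0.9124]  K=[0.5728; 0.0712]  nu=[-1.2376]  x^+=[1.0055, 0.7996]  P^+=[0.2284 -0.0714; -0.0714 0.6564]
step 2: x^-=[0.8702, 0.8469]  P^-=[0.4017 0.0017; 0.0017 1.0550]  S=[0.8059]  K=[0.4987; 0.1985]  nu=[-4.3872]  x^+=[-1.3178, -0.0239]  P^+=[0.2012 -0.0781; -0.0781 1.0232]
step 3: x^-=[-1.0176, 0.1292]  P^-=[0.3896 0.0514; 0.0514 1.5937]  S=[0.8209]  K=[0.4840; 0.3538]  nu=[0.6682]  x^+=[-0.6942, 0.3656]  P^+=[0.1973 -0.0892; -0.0892 1.4909]

innov = [0.6682]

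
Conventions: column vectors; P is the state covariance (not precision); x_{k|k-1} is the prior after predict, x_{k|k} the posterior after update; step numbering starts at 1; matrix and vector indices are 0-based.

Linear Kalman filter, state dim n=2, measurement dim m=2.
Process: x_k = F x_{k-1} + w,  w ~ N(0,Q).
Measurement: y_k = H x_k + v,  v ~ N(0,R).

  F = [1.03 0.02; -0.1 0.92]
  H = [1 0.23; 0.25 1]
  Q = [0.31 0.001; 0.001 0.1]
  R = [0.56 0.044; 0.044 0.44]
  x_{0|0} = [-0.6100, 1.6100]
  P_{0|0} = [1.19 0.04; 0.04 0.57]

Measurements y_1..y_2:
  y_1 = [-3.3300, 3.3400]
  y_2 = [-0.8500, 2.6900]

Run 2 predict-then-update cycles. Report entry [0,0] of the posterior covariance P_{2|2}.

P_post[0,0] = 0.3421

step 1: x^-=[-0.5961, 1.5422]  P^-=[1.5743 -0.0733; -0.0733 0.5870]  S=[2.1317 0.4951; 0.4951 1.0888]  K=[0.7405 -0.0425; -0.1033 0.5693]  nu=[-3.0886, 1.9468]  x^+=[-2.9661, 2.9694]  P^+=[0.4346 -0.0948; -0.0948 0.2696]
step 2: x^-=[-2.9957, 3.0284]  P^-=[0.7673 -0.1284; -0.1284 0.3500]  S=[1.2867 0.1805; 0.1805 0.7737]  K=[0.5809 -0.0536; -0.0981 0.4337]  nu=[1.4491, 0.4105]  x^+=[-2.1759, 3.0643]  P^+=[0.3421 -0.0836; -0.0836 0.2074]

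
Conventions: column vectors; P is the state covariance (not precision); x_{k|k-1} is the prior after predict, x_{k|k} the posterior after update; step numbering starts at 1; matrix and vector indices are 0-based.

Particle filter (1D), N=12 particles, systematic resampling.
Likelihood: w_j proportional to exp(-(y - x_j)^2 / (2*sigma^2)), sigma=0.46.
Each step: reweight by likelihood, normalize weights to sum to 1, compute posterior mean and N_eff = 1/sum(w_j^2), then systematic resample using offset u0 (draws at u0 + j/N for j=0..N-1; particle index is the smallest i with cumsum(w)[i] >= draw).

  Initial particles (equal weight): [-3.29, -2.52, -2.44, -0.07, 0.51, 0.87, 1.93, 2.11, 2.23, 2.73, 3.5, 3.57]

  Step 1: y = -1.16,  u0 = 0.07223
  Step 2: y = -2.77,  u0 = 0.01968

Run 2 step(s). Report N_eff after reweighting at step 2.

N_eff = 3.9905

step 1: w=[0.0002, 0.1327, 0.2186, 0.6335, 0.0144, 0.0006, 0.0000, 0.0000, 0.0000, 0.0000, 0.0000, 0.0000]  mean=-0.9049  Neff=2.1420  idx=[1, 2, 2, 2, 3, 3, 3, 3, 3, 3, 3, 4]
step 2: w=[0.2711, 0.2430, 0.2430, 0.2430, 0.0000, 0.0000, 0.0000, 0.0000, 0.0000, 0.0000, 0.0000, 0.0000]  mean=-2.4617  Neff=3.9905  idx=[0, 0, 0, 0, 1, 1, 2, 2, 2, 3, 3, 3]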